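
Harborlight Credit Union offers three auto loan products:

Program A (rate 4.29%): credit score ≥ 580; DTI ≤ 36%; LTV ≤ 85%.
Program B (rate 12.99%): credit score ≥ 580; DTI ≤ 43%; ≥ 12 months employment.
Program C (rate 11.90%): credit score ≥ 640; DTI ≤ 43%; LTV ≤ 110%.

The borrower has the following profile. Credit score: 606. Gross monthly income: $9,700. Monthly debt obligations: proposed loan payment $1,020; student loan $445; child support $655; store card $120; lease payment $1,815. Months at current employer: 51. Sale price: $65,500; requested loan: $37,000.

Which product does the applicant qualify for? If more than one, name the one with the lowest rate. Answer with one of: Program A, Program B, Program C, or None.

Total debts = (1,020 + 445 + 655 + 120 + 1,815) = 4,055; DTI = 4,055/9,700 = 41.8%.
LTV = 37,000/65,500 = 56.5%.
Program A: score 606 ≥ 580; DTI 41.8% > 36%; LTV 56.5% ≤ 85% → does not qualify.
Program B: score 606 ≥ 580; DTI 41.8% ≤ 43%; employment 51 ≥ 12 mo → qualifies.
Program C: score 606 < 640; DTI 41.8% ≤ 43%; LTV 56.5% ≤ 110% → does not qualify.

Program B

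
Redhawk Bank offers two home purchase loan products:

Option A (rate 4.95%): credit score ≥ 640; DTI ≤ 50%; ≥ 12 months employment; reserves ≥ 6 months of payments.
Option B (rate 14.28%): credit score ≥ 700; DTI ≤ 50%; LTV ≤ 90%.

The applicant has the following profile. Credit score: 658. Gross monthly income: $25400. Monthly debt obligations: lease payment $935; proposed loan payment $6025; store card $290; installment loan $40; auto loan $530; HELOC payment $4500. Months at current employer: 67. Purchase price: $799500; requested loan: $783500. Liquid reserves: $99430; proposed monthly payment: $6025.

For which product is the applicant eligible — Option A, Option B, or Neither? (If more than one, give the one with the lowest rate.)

Total debts = (935 + 6,025 + 290 + 40 + 530 + 4,500) = 12,320; DTI = 12,320/25,400 = 48.5%.
LTV = 783,500/799,500 = 98%.
Reserves = 99,430/6,025 = 16.5 months.
Option A: score 658 ≥ 640; DTI 48.5% ≤ 50%; employment 67 ≥ 12 mo; reserves 16.5 ≥ 6 mo → qualifies.
Option B: score 658 < 700; DTI 48.5% ≤ 50%; LTV 98% > 90% → does not qualify.

Option A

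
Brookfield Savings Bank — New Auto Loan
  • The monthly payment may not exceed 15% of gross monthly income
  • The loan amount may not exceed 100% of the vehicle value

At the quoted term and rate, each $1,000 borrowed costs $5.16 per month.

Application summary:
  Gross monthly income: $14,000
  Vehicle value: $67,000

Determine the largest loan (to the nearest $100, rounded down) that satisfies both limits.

Payment cap: 15% × $14,000 = $2,100/month.
At $5.16 per $1,000, that supports 2,100/5.16 × 1,000 ≈ $406,976 → $406,900.
LTV cap: 100% × $67,000 = $67,000 → $67,000.
Binding constraint: loan-to-value.

$67,000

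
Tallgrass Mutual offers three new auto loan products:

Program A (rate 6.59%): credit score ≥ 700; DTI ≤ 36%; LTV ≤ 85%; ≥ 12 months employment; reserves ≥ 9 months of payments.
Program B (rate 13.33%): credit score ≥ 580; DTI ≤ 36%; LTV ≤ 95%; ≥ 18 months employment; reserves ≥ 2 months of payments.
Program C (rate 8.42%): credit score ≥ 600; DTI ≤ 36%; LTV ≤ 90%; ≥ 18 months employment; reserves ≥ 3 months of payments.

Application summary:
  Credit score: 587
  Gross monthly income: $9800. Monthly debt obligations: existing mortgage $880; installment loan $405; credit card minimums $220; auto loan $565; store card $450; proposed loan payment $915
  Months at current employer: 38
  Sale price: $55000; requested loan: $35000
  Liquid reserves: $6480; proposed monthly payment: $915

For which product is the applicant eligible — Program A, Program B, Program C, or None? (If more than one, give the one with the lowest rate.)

Program B

Total debts = (880 + 405 + 220 + 565 + 450 + 915) = 3,435; DTI = 3,435/9,800 = 35.1%.
LTV = 35,000/55,000 = 63.6%.
Reserves = 6,480/915 = 7.1 months.
Program A: score 587 < 700; DTI 35.1% ≤ 36%; LTV 63.6% ≤ 85%; employment 38 ≥ 12 mo; reserves 7.1 < 9 mo → does not qualify.
Program B: score 587 ≥ 580; DTI 35.1% ≤ 36%; LTV 63.6% ≤ 95%; employment 38 ≥ 18 mo; reserves 7.1 ≥ 2 mo → qualifies.
Program C: score 587 < 600; DTI 35.1% ≤ 36%; LTV 63.6% ≤ 90%; employment 38 ≥ 18 mo; reserves 7.1 ≥ 3 mo → does not qualify.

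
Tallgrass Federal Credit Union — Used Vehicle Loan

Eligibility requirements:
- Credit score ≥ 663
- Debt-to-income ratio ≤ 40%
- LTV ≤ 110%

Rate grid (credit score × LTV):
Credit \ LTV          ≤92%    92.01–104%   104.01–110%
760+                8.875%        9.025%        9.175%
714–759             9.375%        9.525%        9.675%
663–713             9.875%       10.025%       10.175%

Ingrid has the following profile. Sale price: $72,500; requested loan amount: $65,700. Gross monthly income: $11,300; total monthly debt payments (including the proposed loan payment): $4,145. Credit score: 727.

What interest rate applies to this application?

9.375%

Credit score 727 ≥ 663; DTI = 4,145/11,300 = 36.7% ≤ 40%
Loan-to-value = 65,700/72,500 = 90.6% — pass (110% max)
Score 727 is in the 714–759 band; LTV 90.6% is in the ≤92% band → 9.375%.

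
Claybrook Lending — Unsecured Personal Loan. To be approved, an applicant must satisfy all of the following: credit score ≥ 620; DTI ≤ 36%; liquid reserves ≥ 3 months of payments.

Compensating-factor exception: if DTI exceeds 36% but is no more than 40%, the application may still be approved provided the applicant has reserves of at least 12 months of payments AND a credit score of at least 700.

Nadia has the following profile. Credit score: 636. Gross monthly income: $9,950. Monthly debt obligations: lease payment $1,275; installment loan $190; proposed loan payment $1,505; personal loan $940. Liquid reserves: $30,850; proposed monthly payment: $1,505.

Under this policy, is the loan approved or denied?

Denied

Credit score 636 ≥ 620 (meets base)
Total debts = (1,275 + 190 + 1,505 + 940) = 3,910. DTI = 3,910/9,950 = 39.3% > 36% — standard DTI limit exceeded.
Reserves: 30,850 ÷ 1,505 = 20.5 months (meets 3-month minimum)
DTI 39.3% is within the 36%–40% exception band; checking compensating factors.
Override check — reserves: 20.5 mo (ok); score: 636 (below 700).
Compensating-factor requirement not fully met.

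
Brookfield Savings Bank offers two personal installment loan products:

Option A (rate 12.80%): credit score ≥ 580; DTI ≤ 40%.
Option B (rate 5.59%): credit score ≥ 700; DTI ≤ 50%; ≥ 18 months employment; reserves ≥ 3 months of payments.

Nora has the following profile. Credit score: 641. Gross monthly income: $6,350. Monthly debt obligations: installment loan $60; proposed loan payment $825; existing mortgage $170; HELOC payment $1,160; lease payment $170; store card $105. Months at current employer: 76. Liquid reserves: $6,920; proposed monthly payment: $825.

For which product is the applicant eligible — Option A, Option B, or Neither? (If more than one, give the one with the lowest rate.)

Total debts = (60 + 825 + 170 + 1,160 + 170 + 105) = 2,490; DTI = 2,490/6,350 = 39.2%.
Reserves = 6,920/825 = 8.4 months.
Option A: score 641 ≥ 580; DTI 39.2% ≤ 40% → qualifies.
Option B: score 641 < 700; DTI 39.2% ≤ 50%; employment 76 ≥ 18 mo; reserves 8.4 ≥ 3 mo → does not qualify.

Option A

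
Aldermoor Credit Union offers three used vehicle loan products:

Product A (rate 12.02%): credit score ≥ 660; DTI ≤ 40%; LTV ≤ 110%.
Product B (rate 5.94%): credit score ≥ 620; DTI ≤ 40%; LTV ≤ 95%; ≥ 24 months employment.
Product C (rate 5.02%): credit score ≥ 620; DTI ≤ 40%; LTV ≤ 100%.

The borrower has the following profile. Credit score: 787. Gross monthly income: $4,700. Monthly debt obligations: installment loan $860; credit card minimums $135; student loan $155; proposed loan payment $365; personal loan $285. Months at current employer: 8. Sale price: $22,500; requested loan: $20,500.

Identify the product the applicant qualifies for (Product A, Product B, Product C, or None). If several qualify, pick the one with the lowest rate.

Product C

Total debts = (860 + 135 + 155 + 365 + 285) = 1,800; DTI = 1,800/4,700 = 38.3%.
LTV = 20,500/22,500 = 91.1%.
Product A: score 787 ≥ 660; DTI 38.3% ≤ 40%; LTV 91.1% ≤ 110% → qualifies.
Product B: score 787 ≥ 620; DTI 38.3% ≤ 40%; LTV 91.1% ≤ 95%; employment 8 < 24 mo → does not qualify.
Product C: score 787 ≥ 620; DTI 38.3% ≤ 40%; LTV 91.1% ≤ 100% → qualifies.
Qualifying: Product A, Product C. Lowest rate is 5.02% → Product C.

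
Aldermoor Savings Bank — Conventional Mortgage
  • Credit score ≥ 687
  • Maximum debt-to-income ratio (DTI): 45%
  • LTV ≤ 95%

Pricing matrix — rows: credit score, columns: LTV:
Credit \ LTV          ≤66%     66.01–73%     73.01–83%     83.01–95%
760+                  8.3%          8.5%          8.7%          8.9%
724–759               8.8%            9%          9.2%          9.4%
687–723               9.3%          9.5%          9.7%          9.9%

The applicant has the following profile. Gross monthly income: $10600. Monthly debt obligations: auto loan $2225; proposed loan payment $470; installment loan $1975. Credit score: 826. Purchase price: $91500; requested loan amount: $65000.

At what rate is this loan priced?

8.5%

Credit score 826 ≥ 687; Total monthly debts = (2,225 + 470 + 1,975) = 4,670. DTI: 4,670 ÷ 10,600 = 44.1%, within the 45% cap
Loan-to-value = 65,000/91,500 = 71% — pass (95% max)
Score 826 is in the 760+ band; LTV 71% is in the 66.01–73% band → 8.5%.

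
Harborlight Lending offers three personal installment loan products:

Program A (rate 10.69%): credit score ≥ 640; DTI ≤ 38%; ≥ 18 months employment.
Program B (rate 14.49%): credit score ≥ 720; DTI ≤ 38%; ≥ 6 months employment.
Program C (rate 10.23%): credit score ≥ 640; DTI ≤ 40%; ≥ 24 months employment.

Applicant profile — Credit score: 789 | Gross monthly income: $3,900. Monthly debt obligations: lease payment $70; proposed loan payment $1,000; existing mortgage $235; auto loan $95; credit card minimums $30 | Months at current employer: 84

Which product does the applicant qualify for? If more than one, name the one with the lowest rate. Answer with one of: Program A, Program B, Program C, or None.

Program C

Total debts = (70 + 1,000 + 235 + 95 + 30) = 1,430; DTI = 1,430/3,900 = 36.7%.
Program A: score 789 ≥ 640; DTI 36.7% ≤ 38%; employment 84 ≥ 18 mo → qualifies.
Program B: score 789 ≥ 720; DTI 36.7% ≤ 38%; employment 84 ≥ 6 mo → qualifies.
Program C: score 789 ≥ 640; DTI 36.7% ≤ 40%; employment 84 ≥ 24 mo → qualifies.
Qualifying: Program A, Program B, Program C. Lowest rate is 10.23% → Program C.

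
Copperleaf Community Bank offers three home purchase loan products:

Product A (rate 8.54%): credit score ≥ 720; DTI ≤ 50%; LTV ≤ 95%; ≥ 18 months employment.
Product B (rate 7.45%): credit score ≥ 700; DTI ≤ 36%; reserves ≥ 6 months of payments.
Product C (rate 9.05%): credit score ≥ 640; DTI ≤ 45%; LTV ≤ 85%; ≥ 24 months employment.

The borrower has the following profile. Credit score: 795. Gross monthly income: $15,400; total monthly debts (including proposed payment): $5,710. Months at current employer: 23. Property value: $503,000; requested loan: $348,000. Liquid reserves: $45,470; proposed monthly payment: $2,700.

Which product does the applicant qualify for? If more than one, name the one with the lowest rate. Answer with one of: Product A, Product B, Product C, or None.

Product A

DTI = 5,710/15,400 = 37.1%.
LTV = 348,000/503,000 = 69.2%.
Reserves = 45,470/2,700 = 16.8 months.
Product A: score 795 ≥ 720; DTI 37.1% ≤ 50%; LTV 69.2% ≤ 95%; employment 23 ≥ 18 mo → qualifies.
Product B: score 795 ≥ 700; DTI 37.1% > 36%; reserves 16.8 ≥ 6 mo → does not qualify.
Product C: score 795 ≥ 640; DTI 37.1% ≤ 45%; LTV 69.2% ≤ 85%; employment 23 < 24 mo → does not qualify.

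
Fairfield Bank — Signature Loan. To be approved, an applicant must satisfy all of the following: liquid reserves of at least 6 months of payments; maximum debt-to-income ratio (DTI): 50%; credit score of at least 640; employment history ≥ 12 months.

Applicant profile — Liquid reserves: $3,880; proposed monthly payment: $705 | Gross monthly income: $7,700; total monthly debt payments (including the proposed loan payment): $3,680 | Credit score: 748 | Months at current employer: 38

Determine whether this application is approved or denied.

Denied

Reserves = 3,880/705 = 5.5 months < 6
Debt-to-income = 3,680/7,700 = 47.8% — meets 50% limit
Credit score 748 ≥ 640 (meets)
Employment 38 ≥ 12 months
Fails on reserves.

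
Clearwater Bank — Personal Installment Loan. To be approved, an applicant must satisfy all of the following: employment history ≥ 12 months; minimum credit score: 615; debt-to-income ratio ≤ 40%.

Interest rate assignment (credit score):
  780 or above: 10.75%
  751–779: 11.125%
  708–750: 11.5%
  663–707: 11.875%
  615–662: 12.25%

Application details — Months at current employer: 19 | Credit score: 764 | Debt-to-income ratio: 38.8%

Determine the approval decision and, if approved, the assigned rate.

Credit score 764 ≥ 615 (meets minimum)
Employment 19 ≥ 12 months
Debt-to-income 38.8% vs 40% cap — pass
All requirements met. Score 764 falls in the 751–779 tier → 11.125%.

Approved at 11.125%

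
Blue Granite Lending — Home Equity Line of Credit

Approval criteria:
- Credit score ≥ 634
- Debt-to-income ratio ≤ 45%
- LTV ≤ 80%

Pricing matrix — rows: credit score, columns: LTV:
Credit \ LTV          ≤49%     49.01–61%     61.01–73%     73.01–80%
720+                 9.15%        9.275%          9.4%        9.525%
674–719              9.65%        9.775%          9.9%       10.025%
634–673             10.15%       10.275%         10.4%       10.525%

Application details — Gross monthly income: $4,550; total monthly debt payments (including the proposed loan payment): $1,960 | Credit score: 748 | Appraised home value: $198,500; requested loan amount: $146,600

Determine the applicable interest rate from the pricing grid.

9.525%

Credit score 748 ≥ 634; Debt-to-income = 1,960/4,550 = 43.1% — meets 45% limit
LTV: 146,600 ÷ 198,500 = 73.9%, within 80% cap
Row: 748 falls in 720+. Column: 73.9% falls in 73.01–80%. Rate = 9.525%.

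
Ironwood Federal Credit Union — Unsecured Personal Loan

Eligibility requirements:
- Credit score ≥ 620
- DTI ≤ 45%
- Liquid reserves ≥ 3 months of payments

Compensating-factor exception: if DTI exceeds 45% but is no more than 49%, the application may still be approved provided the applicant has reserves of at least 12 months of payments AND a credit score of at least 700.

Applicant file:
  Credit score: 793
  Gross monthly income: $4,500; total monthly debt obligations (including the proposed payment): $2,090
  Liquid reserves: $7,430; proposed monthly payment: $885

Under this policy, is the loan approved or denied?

Credit score 793 ≥ 620 (meets base)
DTI = 2,090/4,500 = 46.4% > 45% — standard DTI limit exceeded.
Reserves: 7,430 ÷ 885 = 8.4 months (meets 3-month minimum)
DTI 46.4% is within the 45%–49% exception band; checking compensating factors.
Override check — reserves: 8.4 mo (short of 12); score: 793 (ok).
Override conditions not both satisfied; exception does not apply.

Denied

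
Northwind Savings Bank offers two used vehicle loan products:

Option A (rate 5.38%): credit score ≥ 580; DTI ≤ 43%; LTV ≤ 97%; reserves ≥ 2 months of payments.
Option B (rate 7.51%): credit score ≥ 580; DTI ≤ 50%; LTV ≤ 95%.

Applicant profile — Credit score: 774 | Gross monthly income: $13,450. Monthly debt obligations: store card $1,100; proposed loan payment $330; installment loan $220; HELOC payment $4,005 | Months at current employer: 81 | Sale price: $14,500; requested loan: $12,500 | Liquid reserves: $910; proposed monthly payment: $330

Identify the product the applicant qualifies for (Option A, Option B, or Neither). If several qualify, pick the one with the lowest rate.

Option A

Total debts = (1,100 + 330 + 220 + 4,005) = 5,655; DTI = 5,655/13,450 = 42%.
LTV = 12,500/14,500 = 86.2%.
Reserves = 910/330 = 2.8 months.
Option A: score 774 ≥ 580; DTI 42% ≤ 43%; LTV 86.2% ≤ 97%; reserves 2.8 ≥ 2 mo → qualifies.
Option B: score 774 ≥ 580; DTI 42% ≤ 50%; LTV 86.2% ≤ 95% → qualifies.
Qualifying: Option A, Option B. Lowest rate is 5.38% → Option A.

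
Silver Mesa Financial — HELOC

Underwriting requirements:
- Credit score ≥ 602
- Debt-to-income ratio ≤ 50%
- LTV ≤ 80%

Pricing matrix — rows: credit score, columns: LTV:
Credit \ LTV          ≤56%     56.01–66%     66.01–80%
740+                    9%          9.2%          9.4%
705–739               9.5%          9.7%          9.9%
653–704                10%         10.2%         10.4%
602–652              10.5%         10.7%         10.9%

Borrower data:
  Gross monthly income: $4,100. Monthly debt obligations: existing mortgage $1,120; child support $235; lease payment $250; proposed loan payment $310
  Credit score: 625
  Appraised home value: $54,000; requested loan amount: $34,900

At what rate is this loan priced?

10.7%

Credit score 625 ≥ 602; Total monthly debts = (1,120 + 235 + 250 + 310) = 1,915. DTI = 1,915/4,100 = 46.7% ≤ 50%
LTV = 34,900/54,000 = 64.6% ≤ 80%
Row: 625 falls in 602–652. Column: 64.6% falls in 56.01–66%. Rate = 10.7%.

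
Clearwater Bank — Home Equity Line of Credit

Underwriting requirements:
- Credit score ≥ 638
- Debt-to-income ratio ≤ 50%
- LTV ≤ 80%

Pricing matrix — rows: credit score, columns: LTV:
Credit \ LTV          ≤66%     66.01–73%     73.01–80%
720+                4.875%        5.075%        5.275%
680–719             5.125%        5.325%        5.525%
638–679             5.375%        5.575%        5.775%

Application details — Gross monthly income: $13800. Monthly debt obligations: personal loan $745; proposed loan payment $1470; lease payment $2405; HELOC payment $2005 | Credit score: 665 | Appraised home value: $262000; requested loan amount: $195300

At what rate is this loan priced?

Credit score 665 ≥ 638; Total monthly debts = (745 + 1,470 + 2,405 + 2,005) = 6,625. Debt-to-income = 6,625/13,800 = 48% — meets 50% limit
Loan-to-value = 195,300/262,000 = 74.5% — pass (80% max)
Credit 665 → row 638–679; LTV 74.5% → column 73.01–80%. Grid cell → 5.775%.

5.775%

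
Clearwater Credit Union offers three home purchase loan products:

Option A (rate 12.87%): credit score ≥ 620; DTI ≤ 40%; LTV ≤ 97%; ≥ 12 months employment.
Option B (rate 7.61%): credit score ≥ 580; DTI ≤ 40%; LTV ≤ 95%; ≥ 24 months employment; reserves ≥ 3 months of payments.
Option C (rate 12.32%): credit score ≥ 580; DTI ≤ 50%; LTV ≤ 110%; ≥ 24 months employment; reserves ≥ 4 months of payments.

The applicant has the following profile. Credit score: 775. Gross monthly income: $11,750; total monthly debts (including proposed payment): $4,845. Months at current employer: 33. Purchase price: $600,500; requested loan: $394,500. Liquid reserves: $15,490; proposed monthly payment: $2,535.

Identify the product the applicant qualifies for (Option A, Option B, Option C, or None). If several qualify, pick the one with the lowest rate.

DTI = 4,845/11,750 = 41.2%.
LTV = 394,500/600,500 = 65.7%.
Reserves = 15,490/2,535 = 6.1 months.
Option A: score 775 ≥ 620; DTI 41.2% > 40%; LTV 65.7% ≤ 97%; employment 33 ≥ 12 mo → does not qualify.
Option B: score 775 ≥ 580; DTI 41.2% > 40%; LTV 65.7% ≤ 95%; employment 33 ≥ 24 mo; reserves 6.1 ≥ 3 mo → does not qualify.
Option C: score 775 ≥ 580; DTI 41.2% ≤ 50%; LTV 65.7% ≤ 110%; employment 33 ≥ 24 mo; reserves 6.1 ≥ 4 mo → qualifies.

Option C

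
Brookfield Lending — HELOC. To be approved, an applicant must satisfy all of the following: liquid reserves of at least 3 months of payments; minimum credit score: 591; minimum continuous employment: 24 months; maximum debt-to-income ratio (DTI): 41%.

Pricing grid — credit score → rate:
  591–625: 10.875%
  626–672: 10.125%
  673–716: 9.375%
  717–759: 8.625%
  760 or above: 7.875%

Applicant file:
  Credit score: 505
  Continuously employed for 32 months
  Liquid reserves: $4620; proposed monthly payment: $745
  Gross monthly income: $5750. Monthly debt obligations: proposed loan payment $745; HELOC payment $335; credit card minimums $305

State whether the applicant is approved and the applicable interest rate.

Denied

Credit score 505 < 591 (below minimum)
Total monthly debts = (745 + 335 + 305) = 1,385. Debt-to-income = 1,385/5,750 = 24.1% — meets 41% limit
Reserves = 4,620/745 = 6.2 months ≥ 3
Employment 32 ≥ 24 months
Not all requirements met → denied.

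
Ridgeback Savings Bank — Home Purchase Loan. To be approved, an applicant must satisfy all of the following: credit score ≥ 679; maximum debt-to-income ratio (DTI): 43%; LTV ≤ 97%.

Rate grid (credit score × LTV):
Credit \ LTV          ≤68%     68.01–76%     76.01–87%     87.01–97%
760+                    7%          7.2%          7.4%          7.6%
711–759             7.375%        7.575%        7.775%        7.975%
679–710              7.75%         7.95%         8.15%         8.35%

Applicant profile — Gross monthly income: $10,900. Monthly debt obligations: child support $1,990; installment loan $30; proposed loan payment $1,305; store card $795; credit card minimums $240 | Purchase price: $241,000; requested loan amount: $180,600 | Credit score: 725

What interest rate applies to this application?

Credit score 725 ≥ 679; Total monthly debts = (1,990 + 30 + 1,305 + 795 + 240) = 4,360. DTI: 4,360 ÷ 10,900 = 40%, within the 43% cap
LTV: 180,600 ÷ 241,000 = 74.9%, within 97% cap
Row: 725 falls in 711–759. Column: 74.9% falls in 68.01–76%. Rate = 7.575%.

7.575%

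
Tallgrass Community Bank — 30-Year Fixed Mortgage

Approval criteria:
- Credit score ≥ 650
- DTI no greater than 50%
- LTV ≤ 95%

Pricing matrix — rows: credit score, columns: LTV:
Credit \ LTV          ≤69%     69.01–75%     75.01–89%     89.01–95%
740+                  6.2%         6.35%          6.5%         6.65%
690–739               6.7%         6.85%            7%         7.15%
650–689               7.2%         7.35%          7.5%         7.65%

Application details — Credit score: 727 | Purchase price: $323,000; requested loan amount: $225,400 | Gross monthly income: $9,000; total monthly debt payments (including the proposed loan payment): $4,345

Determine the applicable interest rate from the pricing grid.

Credit score 727 ≥ 650; Debt-to-income = 4,345/9,000 = 48.3% — meets 50% limit
LTV = 225,400/323,000 = 69.8% ≤ 95%
Credit 727 → row 690–739; LTV 69.8% → column 69.01–75%. Grid cell → 6.85%.

6.85%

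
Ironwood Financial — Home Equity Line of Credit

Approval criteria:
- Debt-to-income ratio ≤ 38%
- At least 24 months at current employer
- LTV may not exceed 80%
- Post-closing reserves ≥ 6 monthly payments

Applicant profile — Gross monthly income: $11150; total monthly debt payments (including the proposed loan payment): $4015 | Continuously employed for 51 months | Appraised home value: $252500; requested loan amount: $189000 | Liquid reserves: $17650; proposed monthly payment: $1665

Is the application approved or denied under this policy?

DTI = 4,015/11,150 = 36% ≤ 38%
Employment 51 ≥ 24 months
Loan-to-value = 189,000/252,500 = 74.9% — pass (80% max)
Reserves: 17,650 ÷ 1,665 = 10.6 months (meets 6-month minimum)
All criteria satisfied.

Approved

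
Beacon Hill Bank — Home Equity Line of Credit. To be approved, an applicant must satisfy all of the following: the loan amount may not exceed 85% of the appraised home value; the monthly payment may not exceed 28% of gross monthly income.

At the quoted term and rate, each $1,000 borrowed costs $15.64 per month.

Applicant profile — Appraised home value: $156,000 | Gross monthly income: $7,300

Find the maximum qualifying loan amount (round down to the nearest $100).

$130,600

Payment cap: 28% × $7,300 = $2,044/month.
At $15.64 per $1,000, that supports 2,044/15.64 × 1,000 ≈ $130,690 → $130,600.
LTV cap: 85% × $156,000 = $132,600 → $132,600.
Binding constraint: payment-to-income.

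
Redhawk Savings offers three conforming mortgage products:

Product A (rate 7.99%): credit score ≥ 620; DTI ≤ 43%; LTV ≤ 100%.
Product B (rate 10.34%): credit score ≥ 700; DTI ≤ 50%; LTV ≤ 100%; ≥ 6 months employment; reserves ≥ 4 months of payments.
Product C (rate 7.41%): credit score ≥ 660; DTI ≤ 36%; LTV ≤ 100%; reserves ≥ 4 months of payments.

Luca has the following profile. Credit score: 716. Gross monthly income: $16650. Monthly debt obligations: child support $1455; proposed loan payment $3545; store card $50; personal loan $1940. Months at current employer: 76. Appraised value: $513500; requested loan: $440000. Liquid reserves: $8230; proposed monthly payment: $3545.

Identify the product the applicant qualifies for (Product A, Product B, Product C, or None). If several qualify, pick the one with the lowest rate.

Total debts = (1,455 + 3,545 + 50 + 1,940) = 6,990; DTI = 6,990/16,650 = 42%.
LTV = 440,000/513,500 = 85.7%.
Reserves = 8,230/3,545 = 2.3 months.
Product A: score 716 ≥ 620; DTI 42% ≤ 43%; LTV 85.7% ≤ 100% → qualifies.
Product B: score 716 ≥ 700; DTI 42% ≤ 50%; LTV 85.7% ≤ 100%; employment 76 ≥ 6 mo; reserves 2.3 < 4 mo → does not qualify.
Product C: score 716 ≥ 660; DTI 42% > 36%; LTV 85.7% ≤ 100%; reserves 2.3 < 4 mo → does not qualify.

Product A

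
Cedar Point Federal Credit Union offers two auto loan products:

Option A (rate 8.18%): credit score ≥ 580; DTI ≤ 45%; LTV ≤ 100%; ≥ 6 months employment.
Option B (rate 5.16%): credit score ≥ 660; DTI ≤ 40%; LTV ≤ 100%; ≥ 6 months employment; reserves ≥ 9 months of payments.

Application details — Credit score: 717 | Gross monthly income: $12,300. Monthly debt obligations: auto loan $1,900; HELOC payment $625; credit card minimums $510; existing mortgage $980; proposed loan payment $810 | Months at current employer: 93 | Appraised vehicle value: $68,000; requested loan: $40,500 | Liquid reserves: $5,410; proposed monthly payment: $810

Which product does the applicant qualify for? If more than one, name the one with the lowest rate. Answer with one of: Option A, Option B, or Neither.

Option A

Total debts = (1,900 + 625 + 510 + 980 + 810) = 4,825; DTI = 4,825/12,300 = 39.2%.
LTV = 40,500/68,000 = 59.6%.
Reserves = 5,410/810 = 6.7 months.
Option A: score 717 ≥ 580; DTI 39.2% ≤ 45%; LTV 59.6% ≤ 100%; employment 93 ≥ 6 mo → qualifies.
Option B: score 717 ≥ 660; DTI 39.2% ≤ 40%; LTV 59.6% ≤ 100%; employment 93 ≥ 6 mo; reserves 6.7 < 9 mo → does not qualify.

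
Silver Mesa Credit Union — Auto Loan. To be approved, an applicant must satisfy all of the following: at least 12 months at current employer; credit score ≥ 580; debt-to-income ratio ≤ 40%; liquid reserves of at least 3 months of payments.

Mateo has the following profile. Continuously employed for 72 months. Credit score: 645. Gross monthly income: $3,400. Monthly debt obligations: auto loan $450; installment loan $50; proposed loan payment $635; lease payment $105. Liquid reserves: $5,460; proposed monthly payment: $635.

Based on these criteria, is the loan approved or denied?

Employment 72 ≥ 12 months
Credit score 645 ≥ 580 (meets)
Total monthly debts = (450 + 50 + 635 + 105) = 1,240. DTI = 1,240/3,400 = 36.5% ≤ 40%
Reserves: 5,460 ÷ 635 = 8.6 months (meets 3-month minimum)
All criteria satisfied.

Approved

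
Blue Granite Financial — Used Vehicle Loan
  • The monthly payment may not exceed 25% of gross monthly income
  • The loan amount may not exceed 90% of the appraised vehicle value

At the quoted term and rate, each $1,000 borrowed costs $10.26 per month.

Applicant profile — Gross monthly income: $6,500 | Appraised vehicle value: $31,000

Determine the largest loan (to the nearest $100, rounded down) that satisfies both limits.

$27,900

Payment cap: 25% × $6,500 = $1,625/month.
At $10.26 per $1,000, that supports 1,625/10.26 × 1,000 ≈ $158,382 → $158,300.
LTV cap: 90% × $31,000 = $27,900 → $27,900.
Binding constraint: loan-to-value.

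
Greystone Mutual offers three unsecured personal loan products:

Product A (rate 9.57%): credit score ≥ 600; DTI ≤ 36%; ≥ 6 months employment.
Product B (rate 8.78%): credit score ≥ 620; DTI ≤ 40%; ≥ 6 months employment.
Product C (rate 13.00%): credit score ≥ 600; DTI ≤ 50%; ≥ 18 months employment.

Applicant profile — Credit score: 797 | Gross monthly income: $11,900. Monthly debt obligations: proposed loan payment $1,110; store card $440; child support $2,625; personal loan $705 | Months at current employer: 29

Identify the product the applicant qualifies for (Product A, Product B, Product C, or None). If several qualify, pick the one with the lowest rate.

Product C

Total debts = (1,110 + 440 + 2,625 + 705) = 4,880; DTI = 4,880/11,900 = 41%.
Product A: score 797 ≥ 600; DTI 41% > 36%; employment 29 ≥ 6 mo → does not qualify.
Product B: score 797 ≥ 620; DTI 41% > 40%; employment 29 ≥ 6 mo → does not qualify.
Product C: score 797 ≥ 600; DTI 41% ≤ 50%; employment 29 ≥ 18 mo → qualifies.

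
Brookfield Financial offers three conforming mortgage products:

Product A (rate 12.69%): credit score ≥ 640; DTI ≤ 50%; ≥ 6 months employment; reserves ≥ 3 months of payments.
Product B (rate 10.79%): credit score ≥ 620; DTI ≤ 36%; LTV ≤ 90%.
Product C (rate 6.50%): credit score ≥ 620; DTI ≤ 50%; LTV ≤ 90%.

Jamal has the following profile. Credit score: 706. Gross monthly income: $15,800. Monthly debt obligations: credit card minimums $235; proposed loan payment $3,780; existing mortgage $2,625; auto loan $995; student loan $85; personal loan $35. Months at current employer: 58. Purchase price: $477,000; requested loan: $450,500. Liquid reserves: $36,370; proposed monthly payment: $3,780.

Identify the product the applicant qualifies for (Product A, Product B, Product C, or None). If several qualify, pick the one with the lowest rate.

Total debts = (235 + 3,780 + 2,625 + 995 + 85 + 35) = 7,755; DTI = 7,755/15,800 = 49.1%.
LTV = 450,500/477,000 = 94.4%.
Reserves = 36,370/3,780 = 9.6 months.
Product A: score 706 ≥ 640; DTI 49.1% ≤ 50%; employment 58 ≥ 6 mo; reserves 9.6 ≥ 3 mo → qualifies.
Product B: score 706 ≥ 620; DTI 49.1% > 36%; LTV 94.4% > 90% → does not qualify.
Product C: score 706 ≥ 620; DTI 49.1% ≤ 50%; LTV 94.4% > 90% → does not qualify.

Product A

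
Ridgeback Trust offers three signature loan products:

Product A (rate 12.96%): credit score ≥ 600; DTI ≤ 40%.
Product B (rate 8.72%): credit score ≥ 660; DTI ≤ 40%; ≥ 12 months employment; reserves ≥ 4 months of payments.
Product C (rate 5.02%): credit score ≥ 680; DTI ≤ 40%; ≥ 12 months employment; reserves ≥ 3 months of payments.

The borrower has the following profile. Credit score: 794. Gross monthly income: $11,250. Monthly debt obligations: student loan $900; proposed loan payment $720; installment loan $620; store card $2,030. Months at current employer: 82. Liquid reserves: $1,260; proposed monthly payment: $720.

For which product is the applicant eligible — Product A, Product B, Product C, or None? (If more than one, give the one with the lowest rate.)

Total debts = (900 + 720 + 620 + 2,030) = 4,270; DTI = 4,270/11,250 = 38%.
Reserves = 1,260/720 = 1.8 months.
Product A: score 794 ≥ 600; DTI 38% ≤ 40% → qualifies.
Product B: score 794 ≥ 660; DTI 38% ≤ 40%; employment 82 ≥ 12 mo; reserves 1.8 < 4 mo → does not qualify.
Product C: score 794 ≥ 680; DTI 38% ≤ 40%; employment 82 ≥ 12 mo; reserves 1.8 < 3 mo → does not qualify.

Product A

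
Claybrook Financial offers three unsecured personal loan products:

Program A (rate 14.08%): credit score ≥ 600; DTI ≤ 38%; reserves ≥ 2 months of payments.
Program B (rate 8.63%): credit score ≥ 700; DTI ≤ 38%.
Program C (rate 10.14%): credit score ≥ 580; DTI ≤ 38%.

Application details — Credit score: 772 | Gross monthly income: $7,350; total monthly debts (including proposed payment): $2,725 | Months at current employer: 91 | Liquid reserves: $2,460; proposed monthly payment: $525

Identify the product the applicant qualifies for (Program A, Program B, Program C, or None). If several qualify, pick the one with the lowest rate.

DTI = 2,725/7,350 = 37.1%.
Reserves = 2,460/525 = 4.7 months.
Program A: score 772 ≥ 600; DTI 37.1% ≤ 38%; reserves 4.7 ≥ 2 mo → qualifies.
Program B: score 772 ≥ 700; DTI 37.1% ≤ 38% → qualifies.
Program C: score 772 ≥ 580; DTI 37.1% ≤ 38% → qualifies.
Qualifying: Program A, Program B, Program C. Lowest rate is 8.63% → Program B.

Program B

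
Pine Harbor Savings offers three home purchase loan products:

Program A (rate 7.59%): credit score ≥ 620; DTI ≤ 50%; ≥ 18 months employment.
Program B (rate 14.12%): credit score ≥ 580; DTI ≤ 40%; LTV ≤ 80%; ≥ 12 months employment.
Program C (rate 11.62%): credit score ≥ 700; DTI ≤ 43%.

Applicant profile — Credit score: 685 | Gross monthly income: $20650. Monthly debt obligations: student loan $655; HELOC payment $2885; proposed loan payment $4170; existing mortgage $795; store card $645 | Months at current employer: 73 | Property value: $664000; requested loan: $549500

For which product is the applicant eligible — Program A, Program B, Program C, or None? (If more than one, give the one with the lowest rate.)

Program A

Total debts = (655 + 2,885 + 4,170 + 795 + 645) = 9,150; DTI = 9,150/20,650 = 44.3%.
LTV = 549,500/664,000 = 82.8%.
Program A: score 685 ≥ 620; DTI 44.3% ≤ 50%; employment 73 ≥ 18 mo → qualifies.
Program B: score 685 ≥ 580; DTI 44.3% > 40%; LTV 82.8% > 80%; employment 73 ≥ 12 mo → does not qualify.
Program C: score 685 < 700; DTI 44.3% > 43% → does not qualify.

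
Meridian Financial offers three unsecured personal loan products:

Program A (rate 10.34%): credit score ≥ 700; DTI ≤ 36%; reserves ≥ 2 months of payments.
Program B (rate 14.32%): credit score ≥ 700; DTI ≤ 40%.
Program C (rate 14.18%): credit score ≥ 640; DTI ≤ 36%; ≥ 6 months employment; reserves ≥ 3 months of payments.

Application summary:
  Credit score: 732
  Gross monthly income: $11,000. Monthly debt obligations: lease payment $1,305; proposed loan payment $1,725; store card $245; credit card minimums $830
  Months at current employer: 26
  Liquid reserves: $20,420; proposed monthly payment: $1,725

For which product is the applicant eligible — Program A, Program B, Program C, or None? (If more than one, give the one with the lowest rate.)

Total debts = (1,305 + 1,725 + 245 + 830) = 4,105; DTI = 4,105/11,000 = 37.3%.
Reserves = 20,420/1,725 = 11.8 months.
Program A: score 732 ≥ 700; DTI 37.3% > 36%; reserves 11.8 ≥ 2 mo → does not qualify.
Program B: score 732 ≥ 700; DTI 37.3% ≤ 40% → qualifies.
Program C: score 732 ≥ 640; DTI 37.3% > 36%; employment 26 ≥ 6 mo; reserves 11.8 ≥ 3 mo → does not qualify.

Program B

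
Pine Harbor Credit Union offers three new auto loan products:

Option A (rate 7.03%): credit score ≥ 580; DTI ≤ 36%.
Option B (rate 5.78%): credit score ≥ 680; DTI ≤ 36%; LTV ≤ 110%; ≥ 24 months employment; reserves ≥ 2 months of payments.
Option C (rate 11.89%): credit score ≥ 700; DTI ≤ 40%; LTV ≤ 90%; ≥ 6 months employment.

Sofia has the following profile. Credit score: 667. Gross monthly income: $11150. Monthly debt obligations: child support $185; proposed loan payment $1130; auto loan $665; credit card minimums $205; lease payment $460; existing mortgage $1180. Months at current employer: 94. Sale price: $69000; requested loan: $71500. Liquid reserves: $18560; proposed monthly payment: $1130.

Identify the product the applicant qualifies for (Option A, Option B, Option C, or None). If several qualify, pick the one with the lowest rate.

Total debts = (185 + 1,130 + 665 + 205 + 460 + 1,180) = 3,825; DTI = 3,825/11,150 = 34.3%.
LTV = 71,500/69,000 = 103.6%.
Reserves = 18,560/1,130 = 16.4 months.
Option A: score 667 ≥ 580; DTI 34.3% ≤ 36% → qualifies.
Option B: score 667 < 680; DTI 34.3% ≤ 36%; LTV 103.6% ≤ 110%; employment 94 ≥ 24 mo; reserves 16.4 ≥ 2 mo → does not qualify.
Option C: score 667 < 700; DTI 34.3% ≤ 40%; LTV 103.6% > 90%; employment 94 ≥ 6 mo → does not qualify.

Option A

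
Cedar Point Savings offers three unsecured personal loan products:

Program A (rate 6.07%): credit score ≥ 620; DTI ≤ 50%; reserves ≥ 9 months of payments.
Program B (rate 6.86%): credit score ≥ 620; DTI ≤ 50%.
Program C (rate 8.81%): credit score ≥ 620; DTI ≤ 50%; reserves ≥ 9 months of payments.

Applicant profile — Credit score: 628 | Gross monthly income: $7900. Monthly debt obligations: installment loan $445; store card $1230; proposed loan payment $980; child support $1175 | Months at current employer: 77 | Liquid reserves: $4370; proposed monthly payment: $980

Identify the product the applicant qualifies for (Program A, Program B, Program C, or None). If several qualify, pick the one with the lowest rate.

Total debts = (445 + 1,230 + 980 + 1,175) = 3,830; DTI = 3,830/7,900 = 48.5%.
Reserves = 4,370/980 = 4.5 months.
Program A: score 628 ≥ 620; DTI 48.5% ≤ 50%; reserves 4.5 < 9 mo → does not qualify.
Program B: score 628 ≥ 620; DTI 48.5% ≤ 50% → qualifies.
Program C: score 628 ≥ 620; DTI 48.5% ≤ 50%; reserves 4.5 < 9 mo → does not qualify.

Program B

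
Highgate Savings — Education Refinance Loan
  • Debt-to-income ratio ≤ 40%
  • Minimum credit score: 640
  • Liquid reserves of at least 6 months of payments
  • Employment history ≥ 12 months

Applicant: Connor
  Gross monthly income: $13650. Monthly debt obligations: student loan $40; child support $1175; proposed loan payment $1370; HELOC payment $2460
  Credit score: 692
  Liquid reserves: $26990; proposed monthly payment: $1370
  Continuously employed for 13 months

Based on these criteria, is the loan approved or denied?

Total monthly debts = (40 + 1,175 + 1,370 + 2,460) = 5,045. DTI: 5,045 ÷ 13,650 = 37%, within the 40% cap
Credit score 692 ≥ 640 (meets)
Reserves: 26,990 ÷ 1,370 = 19.7 months (meets 6-month minimum)
Employment 13 ≥ 12 months
All criteria satisfied.

Approved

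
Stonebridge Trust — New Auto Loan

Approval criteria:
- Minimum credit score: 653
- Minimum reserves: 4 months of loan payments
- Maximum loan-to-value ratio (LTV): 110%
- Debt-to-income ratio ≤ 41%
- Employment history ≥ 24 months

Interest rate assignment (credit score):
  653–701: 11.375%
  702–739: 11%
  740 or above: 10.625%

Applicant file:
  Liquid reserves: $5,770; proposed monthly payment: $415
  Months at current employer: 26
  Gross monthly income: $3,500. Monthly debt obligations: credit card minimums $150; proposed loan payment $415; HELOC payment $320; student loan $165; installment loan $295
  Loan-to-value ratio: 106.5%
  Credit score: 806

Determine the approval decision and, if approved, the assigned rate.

Approved at 10.625%

Credit score 806 ≥ 653 (meets minimum)
Liquid reserves cover 5,770/415 = 13.9 months — ≥ 4 required
Total monthly debts = (150 + 415 + 320 + 165 + 295) = 1,345. DTI: 1,345 ÷ 3,500 = 38.4%, within the 41% cap
LTV 106.5% — within 110%
Employment 26 ≥ 24 months
All requirements met. Score 806 falls in the 740 or above tier → 10.625%.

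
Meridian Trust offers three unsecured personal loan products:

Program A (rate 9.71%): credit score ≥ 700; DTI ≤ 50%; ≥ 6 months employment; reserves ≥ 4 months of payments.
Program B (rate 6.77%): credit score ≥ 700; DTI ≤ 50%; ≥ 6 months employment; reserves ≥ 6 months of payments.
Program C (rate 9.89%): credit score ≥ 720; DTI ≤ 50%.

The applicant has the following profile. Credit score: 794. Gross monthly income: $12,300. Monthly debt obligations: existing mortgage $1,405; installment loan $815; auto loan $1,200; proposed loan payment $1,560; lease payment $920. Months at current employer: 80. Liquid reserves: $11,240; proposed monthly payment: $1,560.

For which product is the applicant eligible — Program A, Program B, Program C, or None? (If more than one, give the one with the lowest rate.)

Program B

Total debts = (1,405 + 815 + 1,200 + 1,560 + 920) = 5,900; DTI = 5,900/12,300 = 48%.
Reserves = 11,240/1,560 = 7.2 months.
Program A: score 794 ≥ 700; DTI 48% ≤ 50%; employment 80 ≥ 6 mo; reserves 7.2 ≥ 4 mo → qualifies.
Program B: score 794 ≥ 700; DTI 48% ≤ 50%; employment 80 ≥ 6 mo; reserves 7.2 ≥ 6 mo → qualifies.
Program C: score 794 ≥ 720; DTI 48% ≤ 50% → qualifies.
Qualifying: Program A, Program B, Program C. Lowest rate is 6.77% → Program B.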